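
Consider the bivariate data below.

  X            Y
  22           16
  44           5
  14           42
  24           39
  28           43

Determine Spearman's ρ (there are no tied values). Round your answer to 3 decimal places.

Rank X: 2, 5, 1, 3, 4
Rank Y: 2, 1, 4, 3, 5
d = rank(X) − rank(Y): 0, 4, -3, 0, -1; Σd² = 26
ρ = 1 − 6Σd² / [n(n²−1)] = 1 − 6×26 / (5×24) = 1 − 156/120 ≈ -0.300

-0.300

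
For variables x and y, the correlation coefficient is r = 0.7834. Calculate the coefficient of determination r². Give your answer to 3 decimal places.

r² = (0.7834)² = 0.614

0.614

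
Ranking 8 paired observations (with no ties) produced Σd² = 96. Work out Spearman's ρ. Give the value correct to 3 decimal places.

ρ = 1 − 6Σd² / [n(n²−1)] = 1 − 6×96 / (8×63)
  = 1 − 576/504 = 1 − 1.1429 ≈ -0.143

-0.143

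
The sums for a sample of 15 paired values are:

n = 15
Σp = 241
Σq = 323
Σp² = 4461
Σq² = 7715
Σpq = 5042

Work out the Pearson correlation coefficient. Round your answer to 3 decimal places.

-0.221

r = (nΣpq − ΣpΣq) / √[(nΣp² − (Σp)²)(nΣq² − (Σq)²)]
Numerator: 15×5042 − 241×323 = -2213
Denominator: √[(66915 − 58081)(115725 − 104329)] = √[8834 × 11396] = 10033.5569
r = -2213 / 10033.5569 ≈ -0.221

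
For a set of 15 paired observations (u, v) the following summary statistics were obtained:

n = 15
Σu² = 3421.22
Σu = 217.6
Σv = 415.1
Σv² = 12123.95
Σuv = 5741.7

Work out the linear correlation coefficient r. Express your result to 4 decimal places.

-0.6822

r = (nΣuv − ΣuΣv) / √[(nΣu² − (Σu)²)(nΣv² − (Σv)²)]
Numerator: 15×5741.7 − 217.6×415.1 = -4200.26
Denominator: √[(51318.3 − 47349.76)(181859.25 − 172308.01)] = √[3968.54 × 9551.24] = 6156.6613
r = -4200.26 / 6156.6613 ≈ -0.6822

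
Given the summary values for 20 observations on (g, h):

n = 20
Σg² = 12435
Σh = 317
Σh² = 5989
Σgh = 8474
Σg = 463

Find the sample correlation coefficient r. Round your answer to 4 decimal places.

r = (nΣgh − ΣgΣh) / √[(nΣg² − (Σg)²)(nΣh² − (Σh)²)]
Numerator: 20×8474 − 463×317 = 22709
Denominator: √[(248700 − 214369)(119780 − 100489)] = √[34331 × 19291] = 25734.7881
r = 22709 / 25734.7881 ≈ 0.8824

0.8824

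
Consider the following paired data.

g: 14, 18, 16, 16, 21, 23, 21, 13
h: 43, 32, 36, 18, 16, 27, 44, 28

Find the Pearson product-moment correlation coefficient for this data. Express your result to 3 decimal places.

n = 8, Σg = 142, Σh = 244, Σg² = 2612, Σh² = 8198, Σgh = 4287
nΣgh − ΣgΣh = 34296 − 34648 = -352
nΣg² − (Σg)² = 20896 − 20164 = 732; nΣh² − (Σh)² = 65584 − 59536 = 6048
r = -352 / √(732 × 6048) = -352 / 2104.0760 ≈ -0.167

-0.167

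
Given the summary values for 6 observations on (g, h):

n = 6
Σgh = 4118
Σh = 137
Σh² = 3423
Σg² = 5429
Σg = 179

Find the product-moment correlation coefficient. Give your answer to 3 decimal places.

r = (nΣgh − ΣgΣh) / √[(nΣg² − (Σg)²)(nΣh² − (Σh)²)]
Numerator: 6×4118 − 179×137 = 185
Denominator: √[(32574 − 32041)(20538 − 18769)] = √[533 × 1769] = 971.0185
r = 185 / 971.0185 ≈ 0.191

0.191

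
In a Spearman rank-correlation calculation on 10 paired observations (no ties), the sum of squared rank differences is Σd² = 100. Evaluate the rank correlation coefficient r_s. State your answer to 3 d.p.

ρ = 1 − 6Σd² / [n(n²−1)] = 1 − 6×100 / (10×99)
  = 1 − 600/990 = 1 − 0.6061 ≈ 0.394

0.394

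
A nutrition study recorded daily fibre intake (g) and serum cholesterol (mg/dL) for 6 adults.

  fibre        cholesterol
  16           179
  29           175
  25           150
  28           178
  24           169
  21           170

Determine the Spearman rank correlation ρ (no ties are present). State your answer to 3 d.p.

Rank fibre: 1, 6, 4, 5, 3, 2
Rank cholesterol: 6, 4, 1, 5, 2, 3
d = rank(fibre) − rank(cholesterol): -5, 2, 3, 0, 1, -1; Σd² = 40
ρ = 1 − 6Σd² / [n(n²−1)] = 1 − 6×40 / (6×35) = 1 − 240/210 ≈ -0.143

-0.143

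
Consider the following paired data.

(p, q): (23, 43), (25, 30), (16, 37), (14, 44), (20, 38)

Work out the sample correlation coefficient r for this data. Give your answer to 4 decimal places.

n = 5, Σp = 98, Σq = 192, Σp² = 2006, Σq² = 7498, Σpq = 3707
nΣpq − ΣpΣq = 18535 − 18816 = -281
nΣp² − (Σp)² = 10030 − 9604 = 426; nΣq² − (Σq)² = 37490 − 36864 = 626
r = -281 / √(426 × 626) = -281 / 516.4068 ≈ -0.5441

-0.5441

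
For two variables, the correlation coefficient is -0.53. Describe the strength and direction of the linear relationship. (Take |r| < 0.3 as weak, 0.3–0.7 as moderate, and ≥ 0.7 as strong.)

r = -0.53 < 0 so the relationship is negative.
|r| = 0.53, which falls in the moderate range.

moderate negative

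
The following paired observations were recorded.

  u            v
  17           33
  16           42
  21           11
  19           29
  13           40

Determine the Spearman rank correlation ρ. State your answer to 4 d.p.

-0.9000

Rank u: 3, 2, 5, 4, 1
Rank v: 3, 5, 1, 2, 4
d = rank(u) − rank(v): 0, -3, 4, 2, -3; Σd² = 38
ρ = 1 − 6Σd² / [n(n²−1)] = 1 − 6×38 / (5×24) = 1 − 228/120 ≈ -0.9000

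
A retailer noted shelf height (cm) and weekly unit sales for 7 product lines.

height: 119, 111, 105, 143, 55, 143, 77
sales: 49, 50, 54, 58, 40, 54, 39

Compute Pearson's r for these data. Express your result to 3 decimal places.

0.897

n = 7, Σx = 753, Σy = 344, Σx² = 87359, Σy² = 17218, Σxy = 38270
nΣxy − ΣxΣy = 267890 − 259032 = 8858
nΣx² − (Σx)² = 611513 − 567009 = 44504; nΣy² − (Σy)² = 120526 − 118336 = 2190
r = 8858 / √(44504 × 2190) = 8858 / 9872.3736 ≈ 0.897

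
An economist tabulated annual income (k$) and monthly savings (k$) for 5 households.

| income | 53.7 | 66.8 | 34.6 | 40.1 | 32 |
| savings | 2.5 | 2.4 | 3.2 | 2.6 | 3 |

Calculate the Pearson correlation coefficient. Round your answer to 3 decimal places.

-0.847

n = 5, Σx = 227.2, Σy = 13.7, Σx² = 11175.1, Σy² = 38.01, Σxy = 605.55
nΣxy − ΣxΣy = 3027.75 − 3112.64 = -84.89
nΣx² − (Σx)² = 55875.5 − 51619.84 = 4255.66; nΣy² − (Σy)² = 190.05 − 187.69 = 2.36
r = -84.89 / √(4255.66 × 2.36) = -84.89 / 100.2166 ≈ -0.847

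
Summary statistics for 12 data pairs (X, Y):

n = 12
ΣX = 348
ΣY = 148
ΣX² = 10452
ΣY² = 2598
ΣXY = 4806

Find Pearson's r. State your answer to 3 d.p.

r = (nΣXY − ΣXΣY) / √[(nΣX² − (ΣX)²)(nΣY² − (ΣY)²)]
Numerator: 12×4806 − 348×148 = 6168
Denominator: √[(125424 − 121104)(31176 − 21904)] = √[4320 × 9272] = 6328.9051
r = 6168 / 6328.9051 ≈ 0.975

0.975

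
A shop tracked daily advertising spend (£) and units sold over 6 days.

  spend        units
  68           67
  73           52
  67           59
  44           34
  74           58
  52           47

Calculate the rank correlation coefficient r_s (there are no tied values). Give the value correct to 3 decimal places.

0.543

Rank spend: 4, 5, 3, 1, 6, 2
Rank units: 6, 3, 5, 1, 4, 2
d = rank(spend) − rank(units): -2, 2, -2, 0, 2, 0; Σd² = 16
ρ = 1 − 6Σd² / [n(n²−1)] = 1 − 6×16 / (6×35) = 1 − 96/210 ≈ 0.543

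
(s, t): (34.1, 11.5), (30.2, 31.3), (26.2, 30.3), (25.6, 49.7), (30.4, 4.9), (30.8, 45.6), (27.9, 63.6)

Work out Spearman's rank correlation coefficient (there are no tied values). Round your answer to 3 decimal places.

-0.500

Rank s: 7, 4, 2, 1, 5, 6, 3
Rank t: 2, 4, 3, 6, 1, 5, 7
d = rank(s) − rank(t): 5, 0, -1, -5, 4, 1, -4; Σd² = 84
ρ = 1 − 6Σd² / [n(n²−1)] = 1 − 6×84 / (7×48) = 1 − 504/336 ≈ -0.500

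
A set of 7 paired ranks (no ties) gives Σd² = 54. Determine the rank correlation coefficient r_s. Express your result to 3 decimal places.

ρ = 1 − 6Σd² / [n(n²−1)] = 1 − 6×54 / (7×48)
  = 1 − 324/336 = 1 − 0.9643 ≈ 0.036

0.036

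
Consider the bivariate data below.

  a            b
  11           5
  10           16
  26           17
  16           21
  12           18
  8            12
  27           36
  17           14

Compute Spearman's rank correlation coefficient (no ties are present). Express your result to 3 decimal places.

0.643

Rank a: 3, 2, 7, 5, 4, 1, 8, 6
Rank b: 1, 4, 5, 7, 6, 2, 8, 3
d = rank(a) − rank(b): 2, -2, 2, -2, -2, -1, 0, 3; Σd² = 30
ρ = 1 − 6Σd² / [n(n²−1)] = 1 − 6×30 / (8×63) = 1 − 180/504 ≈ 0.643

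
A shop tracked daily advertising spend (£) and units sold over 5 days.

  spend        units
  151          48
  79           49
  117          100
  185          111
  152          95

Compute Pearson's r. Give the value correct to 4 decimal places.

n = 5, Σx = 684, Σy = 403, Σx² = 100060, Σy² = 36051, Σxy = 57794
nΣxy − ΣxΣy = 288970 − 275652 = 13318
nΣx² − (Σx)² = 500300 − 467856 = 32444; nΣy² − (Σy)² = 180255 − 162409 = 17846
r = 13318 / √(32444 × 17846) = 13318 / 24062.3279 ≈ 0.5535

0.5535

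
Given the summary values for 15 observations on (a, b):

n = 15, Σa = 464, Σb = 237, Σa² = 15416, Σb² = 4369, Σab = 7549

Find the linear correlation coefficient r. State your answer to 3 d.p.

0.267

r = (nΣab − ΣaΣb) / √[(nΣa² − (Σa)²)(nΣb² − (Σb)²)]
Numerator: 15×7549 − 464×237 = 3267
Denominator: √[(231240 − 215296)(65535 − 56169)] = √[15944 × 9366] = 12220.1270
r = 3267 / 12220.1270 ≈ 0.267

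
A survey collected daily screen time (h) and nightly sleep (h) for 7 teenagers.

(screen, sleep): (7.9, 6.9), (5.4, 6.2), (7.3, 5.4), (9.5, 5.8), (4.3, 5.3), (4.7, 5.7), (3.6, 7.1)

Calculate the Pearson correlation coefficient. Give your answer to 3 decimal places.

-0.107

n = 7, Σx = 42.7, Σy = 42.4, Σx² = 288.65, Σy² = 259.84, Σxy = 257.65
nΣxy − ΣxΣy = 1803.55 − 1810.48 = -6.93
nΣx² − (Σx)² = 2020.55 − 1823.29 = 197.26; nΣy² − (Σy)² = 1818.88 − 1797.76 = 21.12
r = -6.93 / √(197.26 × 21.12) = -6.93 / 64.5456 ≈ -0.107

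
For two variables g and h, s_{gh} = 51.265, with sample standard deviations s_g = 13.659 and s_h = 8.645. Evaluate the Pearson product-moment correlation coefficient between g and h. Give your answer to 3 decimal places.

r = Cov(g,h) / (s_g · s_h) = 51.265 / (13.659 × 8.645)
  = 51.265 / 118.0821 ≈ 0.434

0.434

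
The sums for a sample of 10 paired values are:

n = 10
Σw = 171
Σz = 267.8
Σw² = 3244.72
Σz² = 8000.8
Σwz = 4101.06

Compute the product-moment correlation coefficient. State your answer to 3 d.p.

r = (nΣwz − ΣwΣz) / √[(nΣw² − (Σw)²)(nΣz² − (Σz)²)]
Numerator: 10×4101.06 − 171×267.8 = -4783.2
Denominator: √[(32447.2 − 29241)(80008 − 71716.84)] = √[3206.2 × 8291.16] = 5155.8818
r = -4783.2 / 5155.8818 ≈ -0.928

-0.928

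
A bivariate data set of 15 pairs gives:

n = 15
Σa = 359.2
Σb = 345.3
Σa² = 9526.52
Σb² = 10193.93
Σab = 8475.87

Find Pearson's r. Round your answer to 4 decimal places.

0.1437

r = (nΣab − ΣaΣb) / √[(nΣa² − (Σa)²)(nΣb² − (Σb)²)]
Numerator: 15×8475.87 − 359.2×345.3 = 3106.29
Denominator: √[(142897.8 − 129024.64)(152908.95 − 119232.09)] = √[13873.16 × 33676.86] = 21614.9131
r = 3106.29 / 21614.9131 ≈ 0.1437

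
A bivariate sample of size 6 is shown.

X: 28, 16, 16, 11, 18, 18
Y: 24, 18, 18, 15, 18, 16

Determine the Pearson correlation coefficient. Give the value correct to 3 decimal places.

n = 6, ΣX = 107, ΣY = 109, ΣX² = 2065, ΣY² = 2029, ΣXY = 2025
nΣXY − ΣXΣY = 12150 − 11663 = 487
nΣX² − (ΣX)² = 12390 − 11449 = 941; nΣY² − (ΣY)² = 12174 − 11881 = 293
r = 487 / √(941 × 293) = 487 / 525.0838 ≈ 0.927

0.927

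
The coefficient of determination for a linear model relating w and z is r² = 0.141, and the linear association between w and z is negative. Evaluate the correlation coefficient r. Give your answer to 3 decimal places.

-0.375

|r| = √0.141 = 0.375
The association is negative, so r = −0.375.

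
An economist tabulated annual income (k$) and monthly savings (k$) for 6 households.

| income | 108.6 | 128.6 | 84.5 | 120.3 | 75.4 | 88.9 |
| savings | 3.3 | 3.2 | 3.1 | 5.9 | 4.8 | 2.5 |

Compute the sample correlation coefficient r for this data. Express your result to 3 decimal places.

0.160

n = 6, Σx = 606.3, Σy = 22.8, Σx² = 63532.63, Σy² = 94.84, Σxy = 2325.79
nΣxy − ΣxΣy = 13954.74 − 13823.64 = 131.1
nΣx² − (Σx)² = 381195.78 − 367599.69 = 13596.09; nΣy² − (Σy)² = 569.04 − 519.84 = 49.2
r = 131.1 / √(13596.09 × 49.2) = 131.1 / 817.8800 ≈ 0.160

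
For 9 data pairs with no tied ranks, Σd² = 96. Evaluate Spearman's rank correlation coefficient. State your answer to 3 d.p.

0.200

ρ = 1 − 6Σd² / [n(n²−1)] = 1 − 6×96 / (9×80)
  = 1 − 576/720 = 1 − 0.8000 ≈ 0.200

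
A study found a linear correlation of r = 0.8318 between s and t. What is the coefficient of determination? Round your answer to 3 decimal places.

r² = (0.8318)² = 0.692

0.692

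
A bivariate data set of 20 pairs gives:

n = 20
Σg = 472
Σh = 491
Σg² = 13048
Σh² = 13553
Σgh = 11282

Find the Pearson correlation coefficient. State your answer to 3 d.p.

r = (nΣgh − ΣgΣh) / √[(nΣg² − (Σg)²)(nΣh² − (Σh)²)]
Numerator: 20×11282 − 472×491 = -6112
Denominator: √[(260960 − 222784)(271060 − 241081)] = √[38176 × 29979] = 33830.1390
r = -6112 / 33830.1390 ≈ -0.181

-0.181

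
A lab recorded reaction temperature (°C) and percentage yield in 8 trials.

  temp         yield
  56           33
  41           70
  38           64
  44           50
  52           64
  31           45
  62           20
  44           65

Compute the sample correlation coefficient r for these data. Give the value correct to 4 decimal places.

-0.5827

n = 8, Σx = 368, Σy = 411, Σx² = 17642, Σy² = 23331, Σxy = 18173
nΣxy − ΣxΣy = 145384 − 151248 = -5864
nΣx² − (Σx)² = 141136 − 135424 = 5712; nΣy² − (Σy)² = 186648 − 168921 = 17727
r = -5864 / √(5712 × 17727) = -5864 / 10062.6350 ≈ -0.5827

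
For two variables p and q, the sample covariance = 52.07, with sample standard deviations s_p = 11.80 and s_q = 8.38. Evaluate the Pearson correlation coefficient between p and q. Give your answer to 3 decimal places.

0.527

r = Cov(p,q) / (s_p · s_q) = 52.07 / (11.80 × 8.38)
  = 52.07 / 98.8840 ≈ 0.527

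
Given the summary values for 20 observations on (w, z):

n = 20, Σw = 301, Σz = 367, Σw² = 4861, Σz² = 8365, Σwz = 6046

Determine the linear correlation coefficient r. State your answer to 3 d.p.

r = (nΣwz − ΣwΣz) / √[(nΣw² − (Σw)²)(nΣz² − (Σz)²)]
Numerator: 20×6046 − 301×367 = 10453
Denominator: √[(97220 − 90601)(167300 − 134689)] = √[6619 × 32611] = 14691.9096
r = 10453 / 14691.9096 ≈ 0.711

0.711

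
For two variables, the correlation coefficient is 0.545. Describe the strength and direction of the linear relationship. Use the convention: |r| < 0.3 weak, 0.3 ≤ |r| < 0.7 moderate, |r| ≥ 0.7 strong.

r = 0.545 > 0 so the relationship is positive.
|r| = 0.545, which falls in the moderate range.

moderate positive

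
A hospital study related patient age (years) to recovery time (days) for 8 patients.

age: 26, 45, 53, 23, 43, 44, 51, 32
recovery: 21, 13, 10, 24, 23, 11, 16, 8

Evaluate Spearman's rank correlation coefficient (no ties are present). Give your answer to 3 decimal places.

Rank age: 2, 6, 8, 1, 4, 5, 7, 3
Rank recovery: 6, 4, 2, 8, 7, 3, 5, 1
d = rank(age) − rank(recovery): -4, 2, 6, -7, -3, 2, 2, 2; Σd² = 126
ρ = 1 − 6Σd² / [n(n²−1)] = 1 − 6×126 / (8×63) = 1 − 756/504 ≈ -0.500

-0.500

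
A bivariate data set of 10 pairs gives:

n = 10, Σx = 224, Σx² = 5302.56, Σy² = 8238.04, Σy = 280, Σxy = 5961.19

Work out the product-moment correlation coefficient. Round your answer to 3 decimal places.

r = (nΣxy − ΣxΣy) / √[(nΣx² − (Σx)²)(nΣy² − (Σy)²)]
Numerator: 10×5961.19 − 224×280 = -3108.1
Denominator: √[(53025.6 − 50176)(82380.4 − 78400)] = √[2849.6 × 3980.4] = 3367.8699
r = -3108.1 / 3367.8699 ≈ -0.923

-0.923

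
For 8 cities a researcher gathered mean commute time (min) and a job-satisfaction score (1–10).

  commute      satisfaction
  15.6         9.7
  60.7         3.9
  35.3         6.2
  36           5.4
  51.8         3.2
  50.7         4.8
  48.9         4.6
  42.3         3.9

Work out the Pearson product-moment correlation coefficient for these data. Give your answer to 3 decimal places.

-0.902

n = 8, Σx = 341.3, Σy = 41.7, Σx² = 15904.17, Σy² = 246.55, Σxy = 1600.34
nΣxy − ΣxΣy = 12802.72 − 14232.21 = -1429.49
nΣx² − (Σx)² = 127233.36 − 116485.69 = 10747.67; nΣy² − (Σy)² = 1972.4 − 1738.89 = 233.51
r = -1429.49 / √(10747.67 × 233.51) = -1429.49 / 1584.1996 ≈ -0.902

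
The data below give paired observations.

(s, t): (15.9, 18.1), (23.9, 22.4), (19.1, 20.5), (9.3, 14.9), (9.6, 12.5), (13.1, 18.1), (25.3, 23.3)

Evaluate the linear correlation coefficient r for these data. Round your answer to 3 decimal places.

0.959

n = 7, Σs = 116.2, Σt = 129.8, Σs² = 2179.18, Σt² = 2498.38, Σst = 2299.87
nΣst − ΣsΣt = 16099.09 − 15082.76 = 1016.33
nΣs² − (Σs)² = 15254.26 − 13502.44 = 1751.82; nΣt² − (Σt)² = 17488.66 − 16848.04 = 640.62
r = 1016.33 / √(1751.82 × 640.62) = 1016.33 / 1059.3635 ≈ 0.959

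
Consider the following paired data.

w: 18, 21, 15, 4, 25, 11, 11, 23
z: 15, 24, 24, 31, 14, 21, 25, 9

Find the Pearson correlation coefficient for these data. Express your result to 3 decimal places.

n = 8, Σw = 128, Σz = 163, Σw² = 2402, Σz² = 3681, Σwz = 2321
nΣwz − ΣwΣz = 18568 − 20864 = -2296
nΣw² − (Σw)² = 19216 − 16384 = 2832; nΣz² − (Σz)² = 29448 − 26569 = 2879
r = -2296 / √(2832 × 2879) = -2296 / 2855.4033 ≈ -0.804

-0.804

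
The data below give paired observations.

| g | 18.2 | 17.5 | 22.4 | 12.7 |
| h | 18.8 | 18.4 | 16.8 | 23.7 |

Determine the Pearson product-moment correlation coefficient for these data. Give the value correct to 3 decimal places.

n = 4, Σg = 70.8, Σh = 77.7, Σg² = 1300.54, Σh² = 1535.93, Σgh = 1341.47
nΣgh − ΣgΣh = 5365.88 − 5501.16 = -135.28
nΣg² − (Σg)² = 5202.16 − 5012.64 = 189.52; nΣh² − (Σh)² = 6143.72 − 6037.29 = 106.43
r = -135.28 / √(189.52 × 106.43) = -135.28 / 142.0233 ≈ -0.953

-0.953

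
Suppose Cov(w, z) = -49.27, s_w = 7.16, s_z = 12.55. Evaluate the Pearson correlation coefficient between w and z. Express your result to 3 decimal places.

-0.548

r = Cov(w,z) / (s_w · s_z) = -49.27 / (7.16 × 12.55)
  = -49.27 / 89.8580 ≈ -0.548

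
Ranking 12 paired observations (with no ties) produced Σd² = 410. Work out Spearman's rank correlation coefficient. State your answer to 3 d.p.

ρ = 1 − 6Σd² / [n(n²−1)] = 1 − 6×410 / (12×143)
  = 1 − 2460/1716 = 1 − 1.4336 ≈ -0.434

-0.434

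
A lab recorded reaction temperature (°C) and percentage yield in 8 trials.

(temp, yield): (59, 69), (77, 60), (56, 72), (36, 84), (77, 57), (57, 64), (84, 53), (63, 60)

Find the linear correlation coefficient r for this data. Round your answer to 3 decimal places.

-0.943

n = 8, Σx = 509, Σy = 519, Σx² = 34045, Σy² = 34355, Σxy = 32016
nΣxy − ΣxΣy = 256128 − 264171 = -8043
nΣx² − (Σx)² = 272360 − 259081 = 13279; nΣy² − (Σy)² = 274840 − 269361 = 5479
r = -8043 / √(13279 × 5479) = -8043 / 8529.6917 ≈ -0.943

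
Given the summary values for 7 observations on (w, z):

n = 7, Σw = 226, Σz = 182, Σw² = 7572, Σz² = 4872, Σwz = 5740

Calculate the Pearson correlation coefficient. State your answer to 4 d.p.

r = (nΣwz − ΣwΣz) / √[(nΣw² − (Σw)²)(nΣz² − (Σz)²)]
Numerator: 7×5740 − 226×182 = -952
Denominator: √[(53004 − 51076)(34104 − 33124)] = √[1928 × 980] = 1374.5690
r = -952 / 1374.5690 ≈ -0.6926

-0.6926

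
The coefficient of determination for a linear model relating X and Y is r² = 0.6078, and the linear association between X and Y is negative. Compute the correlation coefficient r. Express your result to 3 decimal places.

|r| = √0.6078 = 0.780
The association is negative, so r = −0.780.

-0.780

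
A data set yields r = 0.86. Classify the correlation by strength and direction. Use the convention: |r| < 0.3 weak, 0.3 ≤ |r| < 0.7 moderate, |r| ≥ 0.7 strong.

r = 0.86 > 0 so the relationship is positive.
|r| = 0.86, which falls in the strong range.

strong positive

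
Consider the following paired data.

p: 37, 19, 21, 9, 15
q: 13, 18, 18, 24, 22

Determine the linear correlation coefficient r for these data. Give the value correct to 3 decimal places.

n = 5, Σp = 101, Σq = 95, Σp² = 2477, Σq² = 1877, Σpq = 1747
nΣpq − ΣpΣq = 8735 − 9595 = -860
nΣp² − (Σp)² = 12385 − 10201 = 2184; nΣq² − (Σq)² = 9385 − 9025 = 360
r = -860 / √(2184 × 360) = -860 / 886.7018 ≈ -0.970

-0.970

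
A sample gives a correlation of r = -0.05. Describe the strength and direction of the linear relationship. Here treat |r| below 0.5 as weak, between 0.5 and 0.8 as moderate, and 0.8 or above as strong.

r = -0.05 < 0 so the relationship is negative.
|r| = 0.05, which falls in the weak range.

weak negative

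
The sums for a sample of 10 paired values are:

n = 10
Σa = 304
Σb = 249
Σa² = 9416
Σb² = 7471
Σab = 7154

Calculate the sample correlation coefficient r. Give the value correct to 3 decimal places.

r = (nΣab − ΣaΣb) / √[(nΣa² − (Σa)²)(nΣb² − (Σb)²)]
Numerator: 10×7154 − 304×249 = -4156
Denominator: √[(94160 − 92416)(74710 − 62001)] = √[1744 × 12709] = 4707.9184
r = -4156 / 4707.9184 ≈ -0.883

-0.883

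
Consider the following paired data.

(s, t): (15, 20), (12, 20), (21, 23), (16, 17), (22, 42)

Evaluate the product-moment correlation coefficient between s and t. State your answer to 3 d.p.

0.712

n = 5, Σs = 86, Σt = 122, Σs² = 1550, Σt² = 3382, Σst = 2219
nΣst − ΣsΣt = 11095 − 10492 = 603
nΣs² − (Σs)² = 7750 − 7396 = 354; nΣt² − (Σt)² = 16910 − 14884 = 2026
r = 603 / √(354 × 2026) = 603 / 846.8790 ≈ 0.712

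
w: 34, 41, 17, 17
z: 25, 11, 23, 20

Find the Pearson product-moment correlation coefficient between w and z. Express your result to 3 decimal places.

n = 4, Σw = 109, Σz = 79, Σw² = 3415, Σz² = 1675, Σwz = 2032
nΣwz − ΣwΣz = 8128 − 8611 = -483
nΣw² − (Σw)² = 13660 − 11881 = 1779; nΣz² − (Σz)² = 6700 − 6241 = 459
r = -483 / √(1779 × 459) = -483 / 903.6376 ≈ -0.535

-0.535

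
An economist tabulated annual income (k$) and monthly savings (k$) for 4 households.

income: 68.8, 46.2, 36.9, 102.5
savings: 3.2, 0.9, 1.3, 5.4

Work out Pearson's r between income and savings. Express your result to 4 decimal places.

0.9772

n = 4, Σx = 254.4, Σy = 10.8, Σx² = 18735.74, Σy² = 41.9, Σxy = 863.21
nΣxy − ΣxΣy = 3452.84 − 2747.52 = 705.32
nΣx² − (Σx)² = 74942.96 − 64719.36 = 10223.6; nΣy² − (Σy)² = 167.6 − 116.64 = 50.96
r = 705.32 / √(10223.6 × 50.96) = 705.32 / 721.7996 ≈ 0.9772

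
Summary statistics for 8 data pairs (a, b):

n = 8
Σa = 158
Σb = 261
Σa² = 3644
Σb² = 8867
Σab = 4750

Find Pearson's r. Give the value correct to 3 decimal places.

r = (nΣab − ΣaΣb) / √[(nΣa² − (Σa)²)(nΣb² − (Σb)²)]
Numerator: 8×4750 − 158×261 = -3238
Denominator: √[(29152 − 24964)(70936 − 68121)] = √[4188 × 2815] = 3433.5434
r = -3238 / 3433.5434 ≈ -0.943

-0.943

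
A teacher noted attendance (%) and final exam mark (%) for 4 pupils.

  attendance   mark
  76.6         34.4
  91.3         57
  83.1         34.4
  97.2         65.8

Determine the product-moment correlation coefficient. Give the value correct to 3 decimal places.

0.955

n = 4, Σx = 348.2, Σy = 191.6, Σx² = 30556.7, Σy² = 9945.36, Σxy = 17093.54
nΣxy − ΣxΣy = 68374.16 − 66715.12 = 1659.04
nΣx² − (Σx)² = 122226.8 − 121243.24 = 983.56; nΣy² − (Σy)² = 39781.44 − 36710.56 = 3070.88
r = 1659.04 / √(983.56 × 3070.88) = 1659.04 / 1737.9283 ≈ 0.955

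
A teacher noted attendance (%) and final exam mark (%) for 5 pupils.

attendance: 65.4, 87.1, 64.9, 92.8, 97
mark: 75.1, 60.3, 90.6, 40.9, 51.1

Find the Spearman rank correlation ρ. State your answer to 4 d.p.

Rank attendance: 2, 3, 1, 4, 5
Rank mark: 4, 3, 5, 1, 2
d = rank(attendance) − rank(mark): -2, 0, -4, 3, 3; Σd² = 38
ρ = 1 − 6Σd² / [n(n²−1)] = 1 − 6×38 / (5×24) = 1 − 228/120 ≈ -0.9000

-0.9000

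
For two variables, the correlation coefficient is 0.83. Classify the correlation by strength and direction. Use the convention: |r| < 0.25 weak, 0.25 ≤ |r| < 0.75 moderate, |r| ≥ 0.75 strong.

r = 0.83 > 0 so the relationship is positive.
|r| = 0.83, which falls in the strong range.

strong positive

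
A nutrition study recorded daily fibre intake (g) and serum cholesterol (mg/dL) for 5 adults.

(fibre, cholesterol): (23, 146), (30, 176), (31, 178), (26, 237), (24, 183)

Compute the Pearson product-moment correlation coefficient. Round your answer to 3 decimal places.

n = 5, Σx = 134, Σy = 920, Σx² = 3642, Σy² = 173634, Σxy = 24710
nΣxy − ΣxΣy = 123550 − 123280 = 270
nΣx² − (Σx)² = 18210 − 17956 = 254; nΣy² − (Σy)² = 868170 − 846400 = 21770
r = 270 / √(254 × 21770) = 270 / 2351.5059 ≈ 0.115

0.115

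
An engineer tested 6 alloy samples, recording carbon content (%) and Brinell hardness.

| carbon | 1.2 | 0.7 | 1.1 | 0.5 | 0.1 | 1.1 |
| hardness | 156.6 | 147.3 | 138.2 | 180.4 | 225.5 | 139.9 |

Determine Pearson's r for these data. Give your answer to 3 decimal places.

-0.888

n = 6, Σx = 4.7, Σy = 987.9, Σx² = 4.61, Σy² = 168286.51, Σxy = 709.69
nΣxy − ΣxΣy = 4258.14 − 4643.13 = -384.99
nΣx² − (Σx)² = 27.66 − 22.09 = 5.57; nΣy² − (Σy)² = 1009719.06 − 975946.41 = 33772.65
r = -384.99 / √(5.57 × 33772.65) = -384.99 / 433.7207 ≈ -0.888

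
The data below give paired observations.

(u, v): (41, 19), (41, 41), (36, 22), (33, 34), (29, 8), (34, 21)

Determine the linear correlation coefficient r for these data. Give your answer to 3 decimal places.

n = 6, Σu = 214, Σv = 145, Σu² = 7744, Σv² = 4187, Σuv = 5320
nΣuv − ΣuΣv = 31920 − 31030 = 890
nΣu² − (Σu)² = 46464 − 45796 = 668; nΣv² − (Σv)² = 25122 − 21025 = 4097
r = 890 / √(668 × 4097) = 890 / 1654.3264 ≈ 0.538

0.538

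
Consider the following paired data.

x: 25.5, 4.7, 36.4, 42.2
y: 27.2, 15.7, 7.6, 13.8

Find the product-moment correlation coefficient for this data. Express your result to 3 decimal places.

-0.302

n = 4, Σx = 108.8, Σy = 64.3, Σx² = 3778.14, Σy² = 1234.53, Σxy = 1626.39
nΣxy − ΣxΣy = 6505.56 − 6995.84 = -490.28
nΣx² − (Σx)² = 15112.56 − 11837.44 = 3275.12; nΣy² − (Σy)² = 4938.12 − 4134.49 = 803.63
r = -490.28 / √(3275.12 × 803.63) = -490.28 / 1622.3393 ≈ -0.302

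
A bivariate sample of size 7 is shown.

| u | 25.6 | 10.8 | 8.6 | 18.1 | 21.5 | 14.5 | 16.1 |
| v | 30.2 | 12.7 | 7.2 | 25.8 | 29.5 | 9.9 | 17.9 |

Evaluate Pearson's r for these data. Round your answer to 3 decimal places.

n = 7, Σu = 115.2, Σv = 133.2, Σu² = 2105.28, Σv² = 3079.48, Σuv = 2505.17
nΣuv − ΣuΣv = 17536.19 − 15344.64 = 2191.55
nΣu² − (Σu)² = 14736.96 − 13271.04 = 1465.92; nΣv² − (Σv)² = 21556.36 − 17742.24 = 3814.12
r = 2191.55 / √(1465.92 × 3814.12) = 2191.55 / 2364.5707 ≈ 0.927

0.927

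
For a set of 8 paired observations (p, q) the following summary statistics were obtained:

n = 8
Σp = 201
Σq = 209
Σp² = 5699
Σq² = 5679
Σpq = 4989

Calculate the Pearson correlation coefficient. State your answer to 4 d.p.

-0.6956

r = (nΣpq − ΣpΣq) / √[(nΣp² − (Σp)²)(nΣq² − (Σq)²)]
Numerator: 8×4989 − 201×209 = -2097
Denominator: √[(45592 − 40401)(45432 − 43681)] = √[5191 × 1751] = 3014.8700
r = -2097 / 3014.8700 ≈ -0.6956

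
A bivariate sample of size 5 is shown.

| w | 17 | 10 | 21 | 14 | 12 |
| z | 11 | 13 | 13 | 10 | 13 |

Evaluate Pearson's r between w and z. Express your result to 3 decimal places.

-0.082

n = 5, Σw = 74, Σz = 60, Σw² = 1170, Σz² = 728, Σwz = 886
nΣwz − ΣwΣz = 4430 − 4440 = -10
nΣw² − (Σw)² = 5850 − 5476 = 374; nΣz² − (Σz)² = 3640 − 3600 = 40
r = -10 / √(374 × 40) = -10 / 122.3111 ≈ -0.082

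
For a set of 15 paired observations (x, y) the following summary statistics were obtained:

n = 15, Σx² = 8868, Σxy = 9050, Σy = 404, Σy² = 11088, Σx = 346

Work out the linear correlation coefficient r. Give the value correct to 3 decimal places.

r = (nΣxy − ΣxΣy) / √[(nΣx² − (Σx)²)(nΣy² − (Σy)²)]
Numerator: 15×9050 − 346×404 = -4034
Denominator: √[(133020 − 119716)(166320 − 163216)] = √[13304 × 3104] = 6426.1665
r = -4034 / 6426.1665 ≈ -0.628

-0.628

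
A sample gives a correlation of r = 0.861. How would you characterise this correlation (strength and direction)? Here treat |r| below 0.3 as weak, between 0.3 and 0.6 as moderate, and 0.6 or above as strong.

r = 0.861 > 0 so the relationship is positive.
|r| = 0.861, which falls in the strong range.

strong positive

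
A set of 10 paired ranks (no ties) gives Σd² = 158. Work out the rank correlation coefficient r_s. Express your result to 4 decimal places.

0.0424

ρ = 1 − 6Σd² / [n(n²−1)] = 1 − 6×158 / (10×99)
  = 1 − 948/990 = 1 − 0.95758 ≈ 0.0424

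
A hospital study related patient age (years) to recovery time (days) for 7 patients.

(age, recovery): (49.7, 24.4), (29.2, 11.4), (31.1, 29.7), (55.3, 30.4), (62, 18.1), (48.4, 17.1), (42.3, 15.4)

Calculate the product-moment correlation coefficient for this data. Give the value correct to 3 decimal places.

n = 7, Σx = 318, Σy = 146.5, Σx² = 15323.88, Σy² = 3388.75, Σxy = 6751.61
nΣxy − ΣxΣy = 47261.27 − 46587 = 674.27
nΣx² − (Σx)² = 107267.16 − 101124 = 6143.16; nΣy² − (Σy)² = 23721.25 − 21462.25 = 2259
r = 674.27 / √(6143.16 × 2259) = 674.27 / 3725.2380 ≈ 0.181

0.181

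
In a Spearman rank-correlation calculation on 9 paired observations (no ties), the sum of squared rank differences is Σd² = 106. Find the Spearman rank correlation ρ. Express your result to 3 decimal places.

0.117

ρ = 1 − 6Σd² / [n(n²−1)] = 1 − 6×106 / (9×80)
  = 1 − 636/720 = 1 − 0.8833 ≈ 0.117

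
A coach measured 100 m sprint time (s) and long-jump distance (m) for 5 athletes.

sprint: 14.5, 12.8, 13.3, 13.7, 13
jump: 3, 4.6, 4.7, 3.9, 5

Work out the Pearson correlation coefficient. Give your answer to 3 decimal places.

-0.941

n = 5, Σx = 67.3, Σy = 21.2, Σx² = 907.67, Σy² = 92.46, Σxy = 283.32
nΣxy − ΣxΣy = 1416.6 − 1426.76 = -10.16
nΣx² − (Σx)² = 4538.35 − 4529.29 = 9.06; nΣy² − (Σy)² = 462.3 − 449.44 = 12.86
r = -10.16 / √(9.06 × 12.86) = -10.16 / 10.7941 ≈ -0.941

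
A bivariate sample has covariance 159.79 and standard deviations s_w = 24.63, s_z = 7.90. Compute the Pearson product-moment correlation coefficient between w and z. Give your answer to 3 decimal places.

r = Cov(w,z) / (s_w · s_z) = 159.79 / (24.63 × 7.90)
  = 159.79 / 194.5770 ≈ 0.821

0.821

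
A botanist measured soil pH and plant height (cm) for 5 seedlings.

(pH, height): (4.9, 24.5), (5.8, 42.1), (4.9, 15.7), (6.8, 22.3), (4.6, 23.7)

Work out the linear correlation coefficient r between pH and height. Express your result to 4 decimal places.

n = 5, Σx = 27, Σy = 128.3, Σx² = 149.06, Σy² = 3678.13, Σxy = 701.82
nΣxy − ΣxΣy = 3509.1 − 3464.1 = 45
nΣx² − (Σx)² = 745.3 − 729 = 16.3; nΣy² − (Σy)² = 18390.65 − 16460.89 = 1929.76
r = 45 / √(16.3 × 1929.76) = 45 / 177.3558 ≈ 0.2537

0.2537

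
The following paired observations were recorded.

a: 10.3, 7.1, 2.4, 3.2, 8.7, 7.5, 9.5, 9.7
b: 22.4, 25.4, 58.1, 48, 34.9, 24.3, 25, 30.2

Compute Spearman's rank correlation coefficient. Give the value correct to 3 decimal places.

-0.690

Rank a: 8, 3, 1, 2, 5, 4, 6, 7
Rank b: 1, 4, 8, 7, 6, 2, 3, 5
d = rank(a) − rank(b): 7, -1, -7, -5, -1, 2, 3, 2; Σd² = 142
ρ = 1 − 6Σd² / [n(n²−1)] = 1 − 6×142 / (8×63) = 1 − 852/504 ≈ -0.690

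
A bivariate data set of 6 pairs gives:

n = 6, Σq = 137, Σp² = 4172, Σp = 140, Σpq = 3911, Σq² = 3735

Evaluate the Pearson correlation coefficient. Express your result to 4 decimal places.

r = (nΣpq − ΣpΣq) / √[(nΣp² − (Σp)²)(nΣq² − (Σq)²)]
Numerator: 6×3911 − 140×137 = 4286
Denominator: √[(25032 − 19600)(22410 − 18769)] = √[5432 × 3641] = 4447.2364
r = 4286 / 4447.2364 ≈ 0.9637

0.9637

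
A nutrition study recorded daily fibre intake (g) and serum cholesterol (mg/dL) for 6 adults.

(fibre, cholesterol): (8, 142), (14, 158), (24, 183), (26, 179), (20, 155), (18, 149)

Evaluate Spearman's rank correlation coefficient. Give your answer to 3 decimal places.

0.771

Rank fibre: 1, 2, 5, 6, 4, 3
Rank cholesterol: 1, 4, 6, 5, 3, 2
d = rank(fibre) − rank(cholesterol): 0, -2, -1, 1, 1, 1; Σd² = 8
ρ = 1 − 6Σd² / [n(n²−1)] = 1 − 6×8 / (6×35) = 1 − 48/210 ≈ 0.771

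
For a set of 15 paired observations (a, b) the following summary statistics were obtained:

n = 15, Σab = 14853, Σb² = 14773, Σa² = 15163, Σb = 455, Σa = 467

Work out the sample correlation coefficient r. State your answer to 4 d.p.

r = (nΣab − ΣaΣb) / √[(nΣa² − (Σa)²)(nΣb² − (Σb)²)]
Numerator: 15×14853 − 467×455 = 10310
Denominator: √[(227445 − 218089)(221595 − 207025)] = √[9356 × 14570] = 11675.4837
r = 10310 / 11675.4837 ≈ 0.8830

0.8830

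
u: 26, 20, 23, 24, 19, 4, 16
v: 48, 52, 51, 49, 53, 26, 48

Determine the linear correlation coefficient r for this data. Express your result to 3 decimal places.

0.848

n = 7, Σu = 132, Σv = 327, Σu² = 2814, Σv² = 15799, Σuv = 6516
nΣuv − ΣuΣv = 45612 − 43164 = 2448
nΣu² − (Σu)² = 19698 − 17424 = 2274; nΣv² − (Σv)² = 110593 − 106929 = 3664
r = 2448 / √(2274 × 3664) = 2448 / 2886.5093 ≈ 0.848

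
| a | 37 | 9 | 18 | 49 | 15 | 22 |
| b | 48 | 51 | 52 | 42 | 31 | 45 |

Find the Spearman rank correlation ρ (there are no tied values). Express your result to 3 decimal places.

-0.257

Rank a: 5, 1, 3, 6, 2, 4
Rank b: 4, 5, 6, 2, 1, 3
d = rank(a) − rank(b): 1, -4, -3, 4, 1, 1; Σd² = 44
ρ = 1 − 6Σd² / [n(n²−1)] = 1 − 6×44 / (6×35) = 1 − 264/210 ≈ -0.257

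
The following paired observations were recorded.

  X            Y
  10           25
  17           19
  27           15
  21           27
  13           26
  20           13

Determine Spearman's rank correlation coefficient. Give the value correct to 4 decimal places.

-0.2571

Rank X: 1, 3, 6, 5, 2, 4
Rank Y: 4, 3, 2, 6, 5, 1
d = rank(X) − rank(Y): -3, 0, 4, -1, -3, 3; Σd² = 44
ρ = 1 − 6Σd² / [n(n²−1)] = 1 − 6×44 / (6×35) = 1 − 264/210 ≈ -0.2571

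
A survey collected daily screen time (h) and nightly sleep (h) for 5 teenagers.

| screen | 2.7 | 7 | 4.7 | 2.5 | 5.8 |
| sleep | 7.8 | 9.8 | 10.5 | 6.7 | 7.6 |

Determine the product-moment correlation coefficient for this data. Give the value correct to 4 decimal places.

0.5888

n = 5, Σx = 22.7, Σy = 42.4, Σx² = 118.27, Σy² = 369.78, Σxy = 199.84
nΣxy − ΣxΣy = 999.2 − 962.48 = 36.72
nΣx² − (Σx)² = 591.35 − 515.29 = 76.06; nΣy² − (Σy)² = 1848.9 − 1797.76 = 51.14
r = 36.72 / √(76.06 × 51.14) = 36.72 / 62.3675 ≈ 0.5888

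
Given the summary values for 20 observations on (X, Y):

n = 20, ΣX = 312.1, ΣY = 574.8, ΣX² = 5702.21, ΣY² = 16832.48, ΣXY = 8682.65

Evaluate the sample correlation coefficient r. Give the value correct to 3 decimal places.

-0.563

r = (nΣXY − ΣXΣY) / √[(nΣX² − (ΣX)²)(nΣY² − (ΣY)²)]
Numerator: 20×8682.65 − 312.1×574.8 = -5742.08
Denominator: √[(114044.2 − 97406.41)(336649.6 − 330395.04)] = √[16637.79 × 6254.56] = 10201.0811
r = -5742.08 / 10201.0811 ≈ -0.563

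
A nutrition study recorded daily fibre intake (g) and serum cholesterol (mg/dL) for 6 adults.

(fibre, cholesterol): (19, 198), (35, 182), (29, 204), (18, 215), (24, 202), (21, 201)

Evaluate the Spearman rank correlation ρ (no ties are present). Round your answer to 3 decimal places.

-0.429

Rank fibre: 2, 6, 5, 1, 4, 3
Rank cholesterol: 2, 1, 5, 6, 4, 3
d = rank(fibre) − rank(cholesterol): 0, 5, 0, -5, 0, 0; Σd² = 50
ρ = 1 − 6Σd² / [n(n²−1)] = 1 − 6×50 / (6×35) = 1 − 300/210 ≈ -0.429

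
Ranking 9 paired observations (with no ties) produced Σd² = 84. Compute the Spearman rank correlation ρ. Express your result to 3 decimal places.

0.300

ρ = 1 − 6Σd² / [n(n²−1)] = 1 − 6×84 / (9×80)
  = 1 − 504/720 = 1 − 0.7000 ≈ 0.300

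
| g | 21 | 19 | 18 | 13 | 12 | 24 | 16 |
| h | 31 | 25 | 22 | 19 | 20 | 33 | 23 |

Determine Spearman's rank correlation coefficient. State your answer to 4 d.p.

Rank g: 6, 5, 4, 2, 1, 7, 3
Rank h: 6, 5, 3, 1, 2, 7, 4
d = rank(g) − rank(h): 0, 0, 1, 1, -1, 0, -1; Σd² = 4
ρ = 1 − 6Σd² / [n(n²−1)] = 1 − 6×4 / (7×48) = 1 − 24/336 ≈ 0.9286

0.9286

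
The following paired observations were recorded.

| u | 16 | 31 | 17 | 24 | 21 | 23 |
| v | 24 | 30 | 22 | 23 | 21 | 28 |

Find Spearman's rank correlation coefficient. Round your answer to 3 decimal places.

Rank u: 1, 6, 2, 5, 3, 4
Rank v: 4, 6, 2, 3, 1, 5
d = rank(u) − rank(v): -3, 0, 0, 2, 2, -1; Σd² = 18
ρ = 1 − 6Σd² / [n(n²−1)] = 1 − 6×18 / (6×35) = 1 − 108/210 ≈ 0.486

0.486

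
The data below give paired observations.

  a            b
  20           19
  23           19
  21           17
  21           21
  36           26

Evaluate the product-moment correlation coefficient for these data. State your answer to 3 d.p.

n = 5, Σa = 121, Σb = 102, Σa² = 3107, Σb² = 2128, Σab = 2551
nΣab − ΣaΣb = 12755 − 12342 = 413
nΣa² − (Σa)² = 15535 − 14641 = 894; nΣb² − (Σb)² = 10640 − 10404 = 236
r = 413 / √(894 × 236) = 413 / 459.3299 ≈ 0.899

0.899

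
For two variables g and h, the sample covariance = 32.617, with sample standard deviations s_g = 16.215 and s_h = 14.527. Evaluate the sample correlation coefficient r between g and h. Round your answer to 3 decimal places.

r = Cov(g,h) / (s_g · s_h) = 32.617 / (16.215 × 14.527)
  = 32.617 / 235.5553 ≈ 0.138

0.138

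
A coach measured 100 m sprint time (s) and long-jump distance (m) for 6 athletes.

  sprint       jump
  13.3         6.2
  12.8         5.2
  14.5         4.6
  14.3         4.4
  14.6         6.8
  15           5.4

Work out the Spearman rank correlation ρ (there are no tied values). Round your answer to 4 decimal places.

0.2571

Rank sprint: 2, 1, 4, 3, 5, 6
Rank jump: 5, 3, 2, 1, 6, 4
d = rank(sprint) − rank(jump): -3, -2, 2, 2, -1, 2; Σd² = 26
ρ = 1 − 6Σd² / [n(n²−1)] = 1 − 6×26 / (6×35) = 1 − 156/210 ≈ 0.2571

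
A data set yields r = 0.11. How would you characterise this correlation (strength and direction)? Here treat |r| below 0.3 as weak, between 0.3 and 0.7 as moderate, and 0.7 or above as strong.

weak positive

r = 0.11 > 0 so the relationship is positive.
|r| = 0.11, which falls in the weak range.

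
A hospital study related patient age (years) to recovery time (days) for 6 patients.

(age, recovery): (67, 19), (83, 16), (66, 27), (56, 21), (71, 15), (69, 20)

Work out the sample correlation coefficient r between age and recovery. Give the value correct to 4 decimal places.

-0.5287

n = 6, Σx = 412, Σy = 118, Σx² = 28672, Σy² = 2412, Σxy = 8004
nΣxy − ΣxΣy = 48024 − 48616 = -592
nΣx² − (Σx)² = 172032 − 169744 = 2288; nΣy² − (Σy)² = 14472 − 13924 = 548
r = -592 / √(2288 × 548) = -592 / 1119.7428 ≈ -0.5287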